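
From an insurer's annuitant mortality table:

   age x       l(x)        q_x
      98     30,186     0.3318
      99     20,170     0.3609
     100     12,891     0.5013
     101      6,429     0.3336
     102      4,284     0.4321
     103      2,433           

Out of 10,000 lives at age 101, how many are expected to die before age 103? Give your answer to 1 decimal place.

The relevant probability is 1 − 2,433/6,429 = 0.621559.
Expected number = 10,000 × 0.621559 = 6215.6.

6215.6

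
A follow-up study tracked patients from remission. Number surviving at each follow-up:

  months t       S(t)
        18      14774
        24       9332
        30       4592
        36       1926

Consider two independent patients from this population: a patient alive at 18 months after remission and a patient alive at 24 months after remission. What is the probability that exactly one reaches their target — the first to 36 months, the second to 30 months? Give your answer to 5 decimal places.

0.49414

p₁ = S(36)/S(18) = 1926/14774 = 0.130364; p₂ = S(30)/S(24) = 4592/9332 = 0.492070.
P(exactly one) = p₁(1−p₂) + (1−p₁)p₂ = 0.066216 + 0.427922 = 0.494138.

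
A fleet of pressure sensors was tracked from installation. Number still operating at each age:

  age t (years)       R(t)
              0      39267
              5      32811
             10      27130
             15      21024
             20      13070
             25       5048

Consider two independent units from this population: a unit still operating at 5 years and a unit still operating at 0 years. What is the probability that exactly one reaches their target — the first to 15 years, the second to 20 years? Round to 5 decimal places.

0.54706

p₁ = R(15)/R(5) = 21024/32811 = 0.640761; p₂ = R(20)/R(0) = 13070/39267 = 0.332849.
P(exactly one) = p₁(1−p₂) + (1−p₁)p₂ = 0.427484 + 0.119572 = 0.547057.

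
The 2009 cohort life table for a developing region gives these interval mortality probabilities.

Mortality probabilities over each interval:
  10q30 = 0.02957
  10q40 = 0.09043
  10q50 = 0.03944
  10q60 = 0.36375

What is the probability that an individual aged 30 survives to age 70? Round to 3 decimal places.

40p30 = (1 − 0.02957) × (1 − 0.09043) × (1 − 0.03944) × (1 − 0.36375).
= 0.97043 × 0.90957 × 0.96056 × 0.63625 = 0.539452.

0.539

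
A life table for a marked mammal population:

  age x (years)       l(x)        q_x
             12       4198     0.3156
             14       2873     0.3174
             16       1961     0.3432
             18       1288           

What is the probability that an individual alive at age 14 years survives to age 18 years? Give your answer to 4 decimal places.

0.4483

The conditional survival probability is l(18)/l(14) = 1288/2873 = 0.448312.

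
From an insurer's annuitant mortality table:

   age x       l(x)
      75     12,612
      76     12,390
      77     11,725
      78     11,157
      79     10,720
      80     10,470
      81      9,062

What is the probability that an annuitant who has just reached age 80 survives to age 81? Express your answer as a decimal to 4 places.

The conditional survival probability is l(81)/l(80) = 9,062/10,470 = 0.865521.

0.8655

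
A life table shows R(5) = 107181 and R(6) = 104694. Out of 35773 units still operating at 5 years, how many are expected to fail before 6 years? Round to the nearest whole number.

The relevant probability is 1 − 104694/107181 = 0.023204.
Expected number = 35773 × 0.023204 = 830.

830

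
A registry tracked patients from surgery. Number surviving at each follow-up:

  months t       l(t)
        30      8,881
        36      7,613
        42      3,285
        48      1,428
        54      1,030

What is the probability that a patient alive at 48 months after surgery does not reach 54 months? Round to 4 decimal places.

P(die before 54 | alive at 48) = 1 − l(54)/l(48) = 1 − 1,030/1,428 = (398)/1,428 = 0.278711.

0.2787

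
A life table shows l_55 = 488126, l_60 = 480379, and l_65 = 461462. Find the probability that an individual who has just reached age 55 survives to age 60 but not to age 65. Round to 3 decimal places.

0.039

We want 5|5q55 = (l_60 − l_65)/l_55.
This is the probability of reaching 60 but not 65, conditional on being alive at 55: (l_60 − l_65) / l_55.
= (480379 − 461462) / 488126 = 18917 / 488126 = 0.038754.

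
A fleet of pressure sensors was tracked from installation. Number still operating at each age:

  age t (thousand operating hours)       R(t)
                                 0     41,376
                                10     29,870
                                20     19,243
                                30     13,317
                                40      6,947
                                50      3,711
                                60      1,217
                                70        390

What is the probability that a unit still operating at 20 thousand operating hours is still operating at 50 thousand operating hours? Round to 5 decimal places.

The conditional survival probability is R(50)/R(20) = 3,711/19,243 = 0.192849.

0.19285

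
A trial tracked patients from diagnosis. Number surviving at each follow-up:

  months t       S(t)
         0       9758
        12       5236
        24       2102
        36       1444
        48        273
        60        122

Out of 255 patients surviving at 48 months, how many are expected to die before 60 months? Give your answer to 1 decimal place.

The relevant probability is 1 − 122/273 = 0.553114.
Expected number = 255 × 0.553114 = 141.0.

141.0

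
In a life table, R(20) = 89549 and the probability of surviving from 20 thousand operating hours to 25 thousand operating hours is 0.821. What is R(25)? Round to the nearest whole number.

73520

R(25) = R(20) × p = 89549 × 0.821 = 73520.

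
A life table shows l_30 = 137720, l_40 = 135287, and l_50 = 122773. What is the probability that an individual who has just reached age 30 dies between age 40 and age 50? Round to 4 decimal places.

0.0909

We want 10|10q30 = (l_40 − l_50)/l_30.
This is the probability of reaching 40 but not 50, conditional on being alive at 30: (l_40 − l_50) / l_30.
= (135287 − 122773) / 137720 = 12514 / 137720 = 0.090866.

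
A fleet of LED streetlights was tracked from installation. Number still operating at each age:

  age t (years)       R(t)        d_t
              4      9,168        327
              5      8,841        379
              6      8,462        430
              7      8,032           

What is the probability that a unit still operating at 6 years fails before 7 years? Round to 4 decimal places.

0.0508

P(fail before 7 | operational at 6) = 1 − R(7)/R(6) = 1 − 8,032/8,462 = (430)/8,462 = 0.050815.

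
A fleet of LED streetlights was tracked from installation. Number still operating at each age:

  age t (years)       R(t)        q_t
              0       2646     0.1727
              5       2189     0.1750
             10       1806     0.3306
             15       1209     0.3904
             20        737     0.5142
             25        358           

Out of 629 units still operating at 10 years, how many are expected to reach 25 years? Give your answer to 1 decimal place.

124.7

The relevant probability is 358/1806 = 0.198228.
Expected number = 629 × 0.198228 = 124.7.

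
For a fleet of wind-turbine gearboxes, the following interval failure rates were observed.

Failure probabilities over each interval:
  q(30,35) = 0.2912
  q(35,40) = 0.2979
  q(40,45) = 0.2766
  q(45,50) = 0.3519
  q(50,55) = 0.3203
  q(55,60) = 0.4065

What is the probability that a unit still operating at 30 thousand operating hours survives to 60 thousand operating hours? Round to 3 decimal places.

0.094

The overall survival probability is (1 − 0.2912) × (1 − 0.2979) × (1 − 0.2766) × (1 − 0.3519) × (1 − 0.3203) × (1 − 0.4065).
= 0.7088 × 0.7021 × 0.7234 × 0.6481 × 0.6797 × 0.5935 = 0.094120.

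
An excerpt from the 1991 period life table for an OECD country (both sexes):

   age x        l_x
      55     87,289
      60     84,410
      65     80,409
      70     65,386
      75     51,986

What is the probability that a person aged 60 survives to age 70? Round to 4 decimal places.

0.7746

We want 10p60 = l_70/l_60.
The conditional survival probability is l_70/l_60 = 65,386/84,410 = 0.774624.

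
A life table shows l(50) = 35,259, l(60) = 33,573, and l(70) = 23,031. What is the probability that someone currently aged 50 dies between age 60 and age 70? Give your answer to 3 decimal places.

0.299

This is the probability of reaching 60 but not 70, conditional on being alive at 50: (l(60) − l(70)) / l(50).
= (33,573 − 23,031) / 35,259 = 10,542 / 35,259 = 0.298987.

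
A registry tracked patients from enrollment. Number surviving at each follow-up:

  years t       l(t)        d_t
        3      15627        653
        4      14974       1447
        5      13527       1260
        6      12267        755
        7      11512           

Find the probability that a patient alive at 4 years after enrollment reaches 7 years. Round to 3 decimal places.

The conditional survival probability is l(7)/l(4) = 11512/14974 = 0.768799.

0.769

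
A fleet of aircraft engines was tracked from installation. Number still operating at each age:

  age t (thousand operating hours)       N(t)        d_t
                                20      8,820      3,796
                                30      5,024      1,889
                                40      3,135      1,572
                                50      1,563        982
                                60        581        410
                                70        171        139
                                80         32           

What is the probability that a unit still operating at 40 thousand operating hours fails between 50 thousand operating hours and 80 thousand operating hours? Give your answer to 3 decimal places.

This is the probability of reaching 50 but not 80, conditional on being operational at 40: (N(50) − N(80)) / N(40).
= (1,563 − 32) / 3,135 = 1,531 / 3,135 = 0.488357.

0.488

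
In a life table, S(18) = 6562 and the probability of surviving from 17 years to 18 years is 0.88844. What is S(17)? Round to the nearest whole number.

7386

S(17) = S(18) / p = 6562 / 0.88844 = 7386.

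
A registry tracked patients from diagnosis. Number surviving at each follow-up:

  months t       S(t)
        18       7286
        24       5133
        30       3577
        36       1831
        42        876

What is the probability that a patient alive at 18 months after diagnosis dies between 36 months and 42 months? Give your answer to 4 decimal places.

0.1311

This is the probability of reaching 36 but not 42, conditional on being alive at 18: (S(36) − S(42)) / S(18).
= (1831 − 876) / 7286 = 955 / 7286 = 0.131073.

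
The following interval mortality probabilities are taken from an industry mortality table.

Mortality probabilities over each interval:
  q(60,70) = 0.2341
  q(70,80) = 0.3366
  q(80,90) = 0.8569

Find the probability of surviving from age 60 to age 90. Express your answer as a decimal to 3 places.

0.073

Chaining the interval survival probabilities: (1 − 0.2341) × (1 − 0.3366) × (1 − 0.8569).
= 0.7659 × 0.6634 × 0.1431 = 0.072709.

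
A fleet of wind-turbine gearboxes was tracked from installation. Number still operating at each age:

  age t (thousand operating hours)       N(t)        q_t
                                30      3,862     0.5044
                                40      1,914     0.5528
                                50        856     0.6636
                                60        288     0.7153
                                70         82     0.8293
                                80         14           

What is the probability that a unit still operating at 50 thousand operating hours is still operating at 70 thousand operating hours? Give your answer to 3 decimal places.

The conditional survival probability is N(70)/N(50) = 82/856 = 0.095794.

0.096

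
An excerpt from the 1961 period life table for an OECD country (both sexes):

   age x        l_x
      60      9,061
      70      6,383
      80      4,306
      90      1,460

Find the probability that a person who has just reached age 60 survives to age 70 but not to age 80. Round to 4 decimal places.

This is the probability of reaching 70 but not 80, conditional on being alive at 60: (l_70 − l_80) / l_60.
= (6,383 − 4,306) / 9,061 = 2,077 / 9,061 = 0.229224.

0.2292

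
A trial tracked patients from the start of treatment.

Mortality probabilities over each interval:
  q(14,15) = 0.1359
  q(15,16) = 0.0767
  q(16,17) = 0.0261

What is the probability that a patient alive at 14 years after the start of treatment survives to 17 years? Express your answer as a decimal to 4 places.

Chaining the interval survival probabilities: (1 − 0.1359) × (1 − 0.0767) × (1 − 0.0261).
= 0.8641 × 0.9233 × 0.9739 = 0.777000.

0.7770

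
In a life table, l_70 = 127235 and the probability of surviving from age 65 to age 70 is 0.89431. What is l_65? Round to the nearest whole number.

l_65 = l_70 / p = 127235 / 0.89431 = 142272.

142272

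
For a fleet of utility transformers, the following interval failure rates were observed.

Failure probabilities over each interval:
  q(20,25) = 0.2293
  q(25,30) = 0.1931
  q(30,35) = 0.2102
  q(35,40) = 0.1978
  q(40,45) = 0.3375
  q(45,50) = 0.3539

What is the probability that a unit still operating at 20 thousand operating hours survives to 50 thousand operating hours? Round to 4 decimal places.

0.1687

The overall survival probability is (1 − 0.2293) × (1 − 0.1931) × (1 − 0.2102) × (1 − 0.1978) × (1 − 0.3375) × (1 − 0.3539).
= 0.7707 × 0.8069 × 0.7898 × 0.8022 × 0.6625 × 0.6461 = 0.168652.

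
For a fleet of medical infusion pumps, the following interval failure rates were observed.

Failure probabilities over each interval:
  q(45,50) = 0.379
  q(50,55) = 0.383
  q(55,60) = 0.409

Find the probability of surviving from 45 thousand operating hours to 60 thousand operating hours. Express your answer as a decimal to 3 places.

The overall survival probability is (1 − 0.379) × (1 − 0.383) × (1 − 0.409).
= 0.621 × 0.617 × 0.591 = 0.226446.

0.226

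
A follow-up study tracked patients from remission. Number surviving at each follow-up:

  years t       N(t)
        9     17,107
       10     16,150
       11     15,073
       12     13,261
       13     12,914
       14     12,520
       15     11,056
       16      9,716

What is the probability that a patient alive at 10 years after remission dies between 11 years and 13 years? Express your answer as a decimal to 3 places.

0.134

This is the probability of reaching 11 but not 13, conditional on being alive at 10: (N(11) − N(13)) / N(10).
= (15,073 − 12,914) / 16,150 = 2,159 / 16,150 = 0.133684.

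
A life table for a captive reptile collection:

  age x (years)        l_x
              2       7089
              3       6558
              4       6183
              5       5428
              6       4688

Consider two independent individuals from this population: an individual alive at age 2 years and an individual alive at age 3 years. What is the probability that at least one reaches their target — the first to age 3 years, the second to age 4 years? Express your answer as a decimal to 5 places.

p₁ = l_3/l_2 = 6558/7089 = 0.925095; p₂ = l_4/l_3 = 6183/6558 = 0.942818.
P(at least one) = 1 − (1−p₁)(1−p₂) = 1 − 0.074905 × 0.057182 = 0.995717.

0.99572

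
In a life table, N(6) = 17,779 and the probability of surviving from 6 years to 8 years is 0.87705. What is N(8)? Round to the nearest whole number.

N(8) = N(6) × p = 17,779 × 0.87705 = 15593.

15593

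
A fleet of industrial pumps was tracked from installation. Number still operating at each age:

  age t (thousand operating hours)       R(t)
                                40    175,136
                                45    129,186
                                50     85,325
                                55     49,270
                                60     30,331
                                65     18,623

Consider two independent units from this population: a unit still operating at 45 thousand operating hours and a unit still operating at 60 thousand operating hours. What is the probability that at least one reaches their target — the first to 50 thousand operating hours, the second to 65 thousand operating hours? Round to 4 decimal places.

0.8689

p₁ = R(50)/R(45) = 85,325/129,186 = 0.660482; p₂ = R(65)/R(60) = 18,623/30,331 = 0.613992.
P(at least one) = 1 − (1−p₁)(1−p₂) = 1 − 0.339518 × 0.386008 = 0.868943.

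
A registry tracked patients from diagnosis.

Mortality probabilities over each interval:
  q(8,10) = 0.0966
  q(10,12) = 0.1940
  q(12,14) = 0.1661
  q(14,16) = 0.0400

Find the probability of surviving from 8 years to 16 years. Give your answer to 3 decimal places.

0.583

Survival from 8 to 16 is the product of surviving each interval: (1 − 0.0966) × (1 − 0.1940) × (1 − 0.1661) × (1 − 0.0400).
= 0.9034 × 0.8060 × 0.8339 × 0.9600 = 0.582908.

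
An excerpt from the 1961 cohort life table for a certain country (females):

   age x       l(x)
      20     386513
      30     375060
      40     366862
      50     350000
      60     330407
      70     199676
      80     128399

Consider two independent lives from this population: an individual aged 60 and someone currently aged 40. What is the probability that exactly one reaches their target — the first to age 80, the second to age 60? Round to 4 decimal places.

p₁ = l(80)/l(60) = 128399/330407 = 0.388609; p₂ = l(60)/l(40) = 330407/366862 = 0.900630.
P(exactly one) = p₁(1−p₂) + (1−p₁)p₂ = 0.038616 + 0.550637 = 0.589253.

0.5893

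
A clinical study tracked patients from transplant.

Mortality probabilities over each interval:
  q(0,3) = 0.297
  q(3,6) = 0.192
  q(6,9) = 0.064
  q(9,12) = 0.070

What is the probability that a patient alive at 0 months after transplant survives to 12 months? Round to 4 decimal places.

0.4945

Chaining the interval survival probabilities: (1 − 0.297) × (1 − 0.192) × (1 − 0.064) × (1 − 0.070).
= 0.703 × 0.808 × 0.936 × 0.930 = 0.494454.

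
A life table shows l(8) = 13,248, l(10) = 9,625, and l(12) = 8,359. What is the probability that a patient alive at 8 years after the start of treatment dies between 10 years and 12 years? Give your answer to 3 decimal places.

0.096

This is the probability of reaching 10 but not 12, conditional on being alive at 8: (l(10) − l(12)) / l(8).
= (9,625 − 8,359) / 13,248 = 1,266 / 13,248 = 0.095562.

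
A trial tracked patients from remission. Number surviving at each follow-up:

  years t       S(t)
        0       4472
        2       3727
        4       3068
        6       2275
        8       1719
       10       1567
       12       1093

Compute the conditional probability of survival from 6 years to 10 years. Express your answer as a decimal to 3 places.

The conditional survival probability is S(10)/S(6) = 1567/2275 = 0.688791.

0.689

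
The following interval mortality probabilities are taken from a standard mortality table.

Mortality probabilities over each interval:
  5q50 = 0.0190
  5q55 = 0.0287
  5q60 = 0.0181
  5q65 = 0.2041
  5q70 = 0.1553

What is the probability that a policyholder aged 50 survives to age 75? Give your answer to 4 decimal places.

Survival from 50 to 75 is the product of surviving each interval: (1 − 0.0190) × (1 − 0.0287) × (1 − 0.0181) × (1 − 0.2041) × (1 − 0.1553).
= 0.9810 × 0.9713 × 0.9819 × 0.7959 × 0.8447 = 0.629000.

0.6290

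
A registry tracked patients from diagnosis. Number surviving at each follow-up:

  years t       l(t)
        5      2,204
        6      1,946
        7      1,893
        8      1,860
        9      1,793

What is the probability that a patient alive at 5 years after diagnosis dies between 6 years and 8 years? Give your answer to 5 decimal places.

0.03902

This is the probability of reaching 6 but not 8, conditional on being alive at 5: (l(6) − l(8)) / l(5).
= (1,946 − 1,860) / 2,204 = 86 / 2,204 = 0.039020.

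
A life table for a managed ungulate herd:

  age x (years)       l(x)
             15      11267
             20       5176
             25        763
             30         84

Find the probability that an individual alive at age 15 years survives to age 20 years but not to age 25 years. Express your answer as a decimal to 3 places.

0.392

This is the probability of reaching 20 but not 25, conditional on being alive at 15: (l(20) − l(25)) / l(15).
= (5176 − 763) / 11267 = 4413 / 11267 = 0.391675.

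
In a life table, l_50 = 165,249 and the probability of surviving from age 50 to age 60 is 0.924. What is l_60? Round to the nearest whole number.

152690

l_60 = l_50 × p = 165,249 × 0.924 = 152690.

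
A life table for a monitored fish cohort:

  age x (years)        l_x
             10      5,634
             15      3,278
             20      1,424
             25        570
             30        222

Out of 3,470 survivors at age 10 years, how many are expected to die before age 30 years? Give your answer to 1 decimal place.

The relevant probability is 1 − 222/5,634 = 0.960596.
Expected number = 3,470 × 0.960596 = 3333.3.

3333.3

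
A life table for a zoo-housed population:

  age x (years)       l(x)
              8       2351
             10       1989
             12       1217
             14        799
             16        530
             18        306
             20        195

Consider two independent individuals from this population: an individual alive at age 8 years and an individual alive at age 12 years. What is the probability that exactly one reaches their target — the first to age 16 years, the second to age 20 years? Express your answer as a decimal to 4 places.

p₁ = l(16)/l(8) = 530/2351 = 0.225436; p₂ = l(20)/l(12) = 195/1217 = 0.160230.
P(exactly one) = p₁(1−p₂) + (1−p₁)p₂ = 0.189314 + 0.124108 = 0.313423.

0.3134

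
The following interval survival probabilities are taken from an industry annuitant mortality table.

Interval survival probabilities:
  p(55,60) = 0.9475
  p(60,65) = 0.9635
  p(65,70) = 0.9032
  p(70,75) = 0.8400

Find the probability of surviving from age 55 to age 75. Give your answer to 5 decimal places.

0.69262

P(survive 55→75) = 0.9475 × 0.9635 × 0.9032 × 0.8400.
= 0.692619.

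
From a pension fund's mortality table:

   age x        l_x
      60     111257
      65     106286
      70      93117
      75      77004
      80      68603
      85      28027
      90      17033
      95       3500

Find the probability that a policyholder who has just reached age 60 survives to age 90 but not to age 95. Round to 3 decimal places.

0.122

We want 30|5q60 = (l_90 − l_95)/l_60.
This is the probability of reaching 90 but not 95, conditional on being alive at 60: (l_90 − l_95) / l_60.
= (17033 − 3500) / 111257 = 13533 / 111257 = 0.121637.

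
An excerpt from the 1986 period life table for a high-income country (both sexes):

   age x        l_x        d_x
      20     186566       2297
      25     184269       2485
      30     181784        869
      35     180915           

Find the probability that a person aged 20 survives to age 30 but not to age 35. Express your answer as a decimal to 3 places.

We want 10|5q20 = (l_30 − l_35)/l_20.
This is the probability of reaching 30 but not 35, conditional on being alive at 20: (l_30 − l_35) / l_20.
= (181784 − 180915) / 186566 = 869 / 186566 = 0.004658.

0.005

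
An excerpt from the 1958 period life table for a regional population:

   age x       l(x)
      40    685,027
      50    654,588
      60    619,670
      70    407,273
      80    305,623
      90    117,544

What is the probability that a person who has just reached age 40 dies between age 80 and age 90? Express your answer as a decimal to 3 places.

This is the probability of reaching 80 but not 90, conditional on being alive at 40: (l(80) − l(90)) / l(40).
= (305,623 − 117,544) / 685,027 = 188,079 / 685,027 = 0.274557.

0.275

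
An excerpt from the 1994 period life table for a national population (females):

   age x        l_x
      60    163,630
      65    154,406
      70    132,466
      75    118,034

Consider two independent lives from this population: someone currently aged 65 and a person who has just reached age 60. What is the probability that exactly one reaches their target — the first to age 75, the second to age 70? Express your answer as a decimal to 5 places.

0.33629

p₁ = l_75/l_65 = 118,034/154,406 = 0.764439; p₂ = l_70/l_60 = 132,466/163,630 = 0.809546.
P(exactly one) = p₁(1−p₂) + (1−p₁)p₂ = 0.145590 + 0.190697 = 0.336288.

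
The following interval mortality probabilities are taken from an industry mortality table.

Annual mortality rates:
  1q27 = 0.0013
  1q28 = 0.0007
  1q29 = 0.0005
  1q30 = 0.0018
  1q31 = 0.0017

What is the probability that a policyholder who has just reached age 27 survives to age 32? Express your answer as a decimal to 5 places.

0.99401

5p27 = (1 − 0.0013) × (1 − 0.0007) × (1 − 0.0005) × (1 − 0.0018) × (1 − 0.0017).
= 0.9987 × 0.9993 × 0.9995 × 0.9982 × 0.9983 = 0.994014.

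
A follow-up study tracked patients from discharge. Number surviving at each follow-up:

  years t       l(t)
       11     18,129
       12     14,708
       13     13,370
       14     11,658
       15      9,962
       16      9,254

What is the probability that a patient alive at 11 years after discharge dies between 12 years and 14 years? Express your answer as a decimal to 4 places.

0.1682

This is the probability of reaching 12 but not 14, conditional on being alive at 11: (l(12) − l(14)) / l(11).
= (14,708 − 11,658) / 18,129 = 3,050 / 18,129 = 0.168239.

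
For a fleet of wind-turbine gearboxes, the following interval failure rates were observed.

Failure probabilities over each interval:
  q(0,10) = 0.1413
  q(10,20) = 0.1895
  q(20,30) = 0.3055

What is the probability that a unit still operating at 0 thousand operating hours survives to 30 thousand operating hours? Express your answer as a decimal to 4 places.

0.4834

The overall survival probability is (1 − 0.1413) × (1 − 0.1895) × (1 − 0.3055).
= 0.8587 × 0.8105 × 0.6945 = 0.483356.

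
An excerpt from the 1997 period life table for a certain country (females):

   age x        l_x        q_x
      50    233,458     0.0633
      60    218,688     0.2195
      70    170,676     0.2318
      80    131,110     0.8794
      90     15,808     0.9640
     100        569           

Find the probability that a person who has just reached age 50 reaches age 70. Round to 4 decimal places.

0.7311

The conditional survival probability is l_70/l_50 = 170,676/233,458 = 0.731078.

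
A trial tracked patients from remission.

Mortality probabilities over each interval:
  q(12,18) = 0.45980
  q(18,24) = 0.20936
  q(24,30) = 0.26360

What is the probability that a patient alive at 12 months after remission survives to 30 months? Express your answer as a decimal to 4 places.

0.3145

The overall survival probability is (1 − 0.45980) × (1 − 0.20936) × (1 − 0.26360).
= 0.54020 × 0.79064 × 0.73640 = 0.314519.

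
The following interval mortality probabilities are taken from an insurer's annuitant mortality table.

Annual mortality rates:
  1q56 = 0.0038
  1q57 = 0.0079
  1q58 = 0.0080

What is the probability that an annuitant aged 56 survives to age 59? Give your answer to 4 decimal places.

0.9804

Survival from 56 to 59 is the product of surviving each interval: (1 − 0.0038) × (1 − 0.0079) × (1 − 0.0080).
= 0.9962 × 0.9921 × 0.9920 = 0.980423.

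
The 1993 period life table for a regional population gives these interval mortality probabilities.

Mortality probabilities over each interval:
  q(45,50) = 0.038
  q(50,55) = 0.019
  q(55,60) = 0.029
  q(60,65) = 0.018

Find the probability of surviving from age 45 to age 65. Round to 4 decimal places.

0.8999

Survival from 45 to 65 is the product of surviving each interval: (1 − 0.038) × (1 − 0.019) × (1 − 0.029) × (1 − 0.018).
= 0.962 × 0.981 × 0.971 × 0.982 = 0.899860.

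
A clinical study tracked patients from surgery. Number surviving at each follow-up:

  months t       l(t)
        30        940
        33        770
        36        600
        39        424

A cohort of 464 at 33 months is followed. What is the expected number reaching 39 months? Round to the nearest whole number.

The relevant probability is 424/770 = 0.550649.
Expected number = 464 × 0.550649 = 256.

256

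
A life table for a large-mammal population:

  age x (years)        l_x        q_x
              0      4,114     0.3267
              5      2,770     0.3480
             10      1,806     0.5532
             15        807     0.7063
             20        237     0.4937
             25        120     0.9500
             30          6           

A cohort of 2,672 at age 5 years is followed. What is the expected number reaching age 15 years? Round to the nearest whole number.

The relevant probability is 807/2,770 = 0.291336.
Expected number = 2,672 × 0.291336 = 778.

778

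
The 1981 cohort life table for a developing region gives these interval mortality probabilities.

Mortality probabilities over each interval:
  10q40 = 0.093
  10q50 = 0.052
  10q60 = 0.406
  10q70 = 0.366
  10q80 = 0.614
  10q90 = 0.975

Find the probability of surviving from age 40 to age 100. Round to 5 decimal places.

0.00312

Survival from 40 to 100 is the product of surviving each interval: (1 − 0.093) × (1 − 0.052) × (1 − 0.406) × (1 − 0.366) × (1 − 0.614) × (1 − 0.975).
= 0.907 × 0.948 × 0.594 × 0.634 × 0.386 × 0.025 = 0.003125.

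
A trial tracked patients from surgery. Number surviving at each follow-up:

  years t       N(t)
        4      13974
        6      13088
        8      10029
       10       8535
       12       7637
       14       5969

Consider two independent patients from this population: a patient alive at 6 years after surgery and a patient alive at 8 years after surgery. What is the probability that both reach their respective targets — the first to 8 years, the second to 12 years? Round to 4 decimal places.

0.5835

p₁ = N(8)/N(6) = 10029/13088 = 0.766274; p₂ = N(12)/N(8) = 7637/10029 = 0.761492.
P(both) = p₁ × p₂ = 0.766274 × 0.761492 = 0.583512.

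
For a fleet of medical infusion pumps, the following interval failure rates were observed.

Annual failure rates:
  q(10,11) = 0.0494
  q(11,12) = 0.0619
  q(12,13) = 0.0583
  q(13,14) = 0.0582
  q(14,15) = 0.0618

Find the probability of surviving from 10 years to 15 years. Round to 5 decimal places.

Survival from 10 to 15 is the product of surviving each interval: (1 − 0.0494) × (1 − 0.0619) × (1 − 0.0583) × (1 − 0.0582) × (1 − 0.0618).
= 0.9506 × 0.9381 × 0.9417 × 0.9418 × 0.9382 = 0.742017.

0.74202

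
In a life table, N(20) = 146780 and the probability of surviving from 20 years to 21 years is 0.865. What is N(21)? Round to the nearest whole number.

126965

N(21) = N(20) × p = 146780 × 0.865 = 126965.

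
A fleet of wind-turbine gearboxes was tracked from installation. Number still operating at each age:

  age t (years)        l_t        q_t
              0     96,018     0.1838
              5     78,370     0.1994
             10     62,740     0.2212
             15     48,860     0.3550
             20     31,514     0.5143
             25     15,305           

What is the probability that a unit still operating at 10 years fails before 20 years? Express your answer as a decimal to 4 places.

0.4977

P(fail before 20 | operational at 10) = 1 − l_20/l_10 = 1 − 31,514/62,740 = (31,226)/62,740 = 0.497705.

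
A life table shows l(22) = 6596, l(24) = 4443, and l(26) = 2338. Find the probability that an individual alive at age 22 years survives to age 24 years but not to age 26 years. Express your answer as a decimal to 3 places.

0.319

This is the probability of reaching 24 but not 26, conditional on being alive at 22: (l(24) − l(26)) / l(22).
= (4443 − 2338) / 6596 = 2105 / 6596 = 0.319133.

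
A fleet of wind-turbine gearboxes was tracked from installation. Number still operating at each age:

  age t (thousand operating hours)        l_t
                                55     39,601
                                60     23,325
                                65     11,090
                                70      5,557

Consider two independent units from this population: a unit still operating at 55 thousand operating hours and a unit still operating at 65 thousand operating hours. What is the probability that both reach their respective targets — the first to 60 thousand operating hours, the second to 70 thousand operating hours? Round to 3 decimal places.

p₁ = l_60/l_55 = 23,325/39,601 = 0.589000; p₂ = l_70/l_65 = 5,557/11,090 = 0.501082.
P(both) = p₁ × p₂ = 0.589000 × 0.501082 = 0.295137.

0.295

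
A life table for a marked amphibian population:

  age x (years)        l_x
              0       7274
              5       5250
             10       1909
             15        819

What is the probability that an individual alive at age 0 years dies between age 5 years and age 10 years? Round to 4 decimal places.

This is the probability of reaching 5 but not 10, conditional on being alive at 0: (l_5 − l_10) / l_0.
= (5250 − 1909) / 7274 = 3341 / 7274 = 0.459307.

0.4593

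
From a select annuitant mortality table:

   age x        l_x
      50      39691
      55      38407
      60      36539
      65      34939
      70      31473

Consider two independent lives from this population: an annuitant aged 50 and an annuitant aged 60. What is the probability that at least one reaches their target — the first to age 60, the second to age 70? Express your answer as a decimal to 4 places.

0.9890

p₁ = l_60/l_50 = 36539/39691 = 0.920587; p₂ = l_70/l_60 = 31473/36539 = 0.861354.
P(at least one) = 1 − (1−p₁)(1−p₂) = 1 − 0.079413 × 0.138646 = 0.988990.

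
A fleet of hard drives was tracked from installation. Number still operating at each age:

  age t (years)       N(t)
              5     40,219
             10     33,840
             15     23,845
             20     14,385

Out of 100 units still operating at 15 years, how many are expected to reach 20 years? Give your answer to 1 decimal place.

The relevant probability is 14,385/23,845 = 0.603271.
Expected number = 100 × 0.603271 = 60.3.

60.3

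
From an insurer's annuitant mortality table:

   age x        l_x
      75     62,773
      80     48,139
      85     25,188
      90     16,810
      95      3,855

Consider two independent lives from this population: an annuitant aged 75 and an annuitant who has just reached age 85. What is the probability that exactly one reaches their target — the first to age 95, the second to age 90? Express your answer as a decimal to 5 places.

p₁ = l_95/l_75 = 3,855/62,773 = 0.061412; p₂ = l_90/l_85 = 16,810/25,188 = 0.667381.
P(exactly one) = p₁(1−p₂) + (1−p₁)p₂ = 0.020427 + 0.626396 = 0.646823.

0.64682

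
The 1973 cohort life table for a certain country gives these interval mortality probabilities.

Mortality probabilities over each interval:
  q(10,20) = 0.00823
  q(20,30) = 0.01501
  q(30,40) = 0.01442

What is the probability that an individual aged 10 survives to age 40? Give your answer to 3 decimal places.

Chaining the interval survival probabilities: (1 − 0.00823) × (1 − 0.01501) × (1 − 0.01442).
= 0.99177 × 0.98499 × 0.98558 = 0.962797.

0.963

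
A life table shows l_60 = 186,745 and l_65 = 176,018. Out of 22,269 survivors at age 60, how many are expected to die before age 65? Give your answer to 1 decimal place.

The relevant probability is 1 − 176,018/186,745 = 0.057442.
Expected number = 22,269 × 0.057442 = 1279.2.

1279.2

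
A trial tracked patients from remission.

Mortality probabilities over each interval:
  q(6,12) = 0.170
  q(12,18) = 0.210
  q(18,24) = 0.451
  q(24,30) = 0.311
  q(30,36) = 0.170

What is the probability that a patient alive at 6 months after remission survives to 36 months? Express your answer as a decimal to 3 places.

0.206

P(survive 6→36) = (1 − 0.170) × (1 − 0.210) × (1 − 0.451) × (1 − 0.311) × (1 − 0.170).
= 0.830 × 0.790 × 0.549 × 0.689 × 0.830 = 0.205861.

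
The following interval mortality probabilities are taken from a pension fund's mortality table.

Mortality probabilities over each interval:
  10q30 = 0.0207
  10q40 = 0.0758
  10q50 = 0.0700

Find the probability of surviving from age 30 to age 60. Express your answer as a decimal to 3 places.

30p30 = (1 − 0.0207) × (1 − 0.0758) × (1 − 0.0700).
= 0.9793 × 0.9242 × 0.9300 = 0.841714.

0.842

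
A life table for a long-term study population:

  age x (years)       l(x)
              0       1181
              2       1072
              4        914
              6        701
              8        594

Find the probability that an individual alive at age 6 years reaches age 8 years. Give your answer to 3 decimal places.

0.847

The conditional survival probability is l(8)/l(6) = 594/701 = 0.847361.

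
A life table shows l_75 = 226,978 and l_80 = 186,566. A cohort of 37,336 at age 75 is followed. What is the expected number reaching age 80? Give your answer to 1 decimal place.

30688.6

The relevant probability is 186,566/226,978 = 0.821956.
Expected number = 37,336 × 0.821956 = 30688.6.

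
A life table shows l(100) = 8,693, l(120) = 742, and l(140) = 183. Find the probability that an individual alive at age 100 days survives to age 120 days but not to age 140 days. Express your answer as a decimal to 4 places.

0.0643

This is the probability of reaching 120 but not 140, conditional on being alive at 100: (l(120) − l(140)) / l(100).
= (742 − 183) / 8,693 = 559 / 8,693 = 0.064305.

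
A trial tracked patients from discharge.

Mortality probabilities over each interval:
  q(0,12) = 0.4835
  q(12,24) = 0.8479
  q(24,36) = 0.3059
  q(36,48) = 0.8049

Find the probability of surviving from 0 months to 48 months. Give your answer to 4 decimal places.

0.0106

Survival from 0 to 48 is the product of surviving each interval: (1 − 0.4835) × (1 − 0.8479) × (1 − 0.3059) × (1 − 0.8049).
= 0.5165 × 0.1521 × 0.6941 × 0.1951 = 0.010638.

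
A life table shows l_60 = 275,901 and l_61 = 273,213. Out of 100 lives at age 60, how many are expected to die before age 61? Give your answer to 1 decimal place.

1.0

The relevant probability is 1 − 273,213/275,901 = 0.009743.
Expected number = 100 × 0.009743 = 1.0.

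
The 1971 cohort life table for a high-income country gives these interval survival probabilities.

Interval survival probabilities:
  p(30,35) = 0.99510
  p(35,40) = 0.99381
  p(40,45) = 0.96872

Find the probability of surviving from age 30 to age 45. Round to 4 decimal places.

The overall survival probability is 0.99510 × 0.99381 × 0.96872.
= 0.958006.

0.9580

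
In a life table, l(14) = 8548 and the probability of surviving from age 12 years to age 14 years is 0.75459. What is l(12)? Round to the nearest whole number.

l(12) = l(14) / p = 8548 / 0.75459 = 11328.

11328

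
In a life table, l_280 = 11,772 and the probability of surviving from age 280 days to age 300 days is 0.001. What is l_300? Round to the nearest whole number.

12

l_300 = l_280 × p = 11,772 × 0.001 = 12.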